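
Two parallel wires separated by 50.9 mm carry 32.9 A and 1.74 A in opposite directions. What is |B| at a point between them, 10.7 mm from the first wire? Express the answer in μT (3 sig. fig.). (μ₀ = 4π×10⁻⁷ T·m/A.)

B ≈ 624 μT

Each long wire gives B = μ₀I/(2πd). Distances are d₁ = 0.0107 m and d₂ = 0.0402 m.
B₁ = 6.15×10⁻⁴ T, B₂ = 8.66×10⁻⁶ T.
Between antiparallel currents both contributions point the same way, so they add. B = B₁ + B₂ = 6.15×10⁻⁴ + 8.66×10⁻⁶ = 6.24×10⁻⁴ T.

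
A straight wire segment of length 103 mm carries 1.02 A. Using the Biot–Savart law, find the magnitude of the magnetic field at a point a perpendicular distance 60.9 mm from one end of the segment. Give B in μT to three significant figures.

B ≈ 1.44 μT

For a finite straight segment, B = (μ₀I/4πd)(sinθ₁ + sinθ₂), where θ₁, θ₂ are the angles from the perpendicular to each end.
The perpendicular foot is at one end, so the two end-offsets along the wire are 0 and L = 0.103 m.
sinθ₁ = 0/√(0²+0.0609²) = 0.0000; sinθ₂ = 0.103/√(0.103²+0.0609²) = 0.8608.
B = (4π×10⁻⁷ × 1.02) / (4π × 0.0609) × (0.0000 + 0.8608) = 1.44×10⁻⁶ T.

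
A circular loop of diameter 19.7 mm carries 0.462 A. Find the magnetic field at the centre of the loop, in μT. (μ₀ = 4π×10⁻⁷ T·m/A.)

At the centre of a circular loop the Biot–Savart law gives B = μ₀I/(2R) (so R = 0.00985 m).
B = (4π×10⁻⁷ × 0.462) / (2 × 0.00985) = 2.95×10⁻⁵ T.

B ≈ 29.5 μT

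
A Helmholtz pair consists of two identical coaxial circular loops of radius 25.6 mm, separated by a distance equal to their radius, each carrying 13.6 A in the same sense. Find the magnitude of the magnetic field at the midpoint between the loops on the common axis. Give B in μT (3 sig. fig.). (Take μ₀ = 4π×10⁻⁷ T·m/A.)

B ≈ 478 μT

Each loop contributes B = μ₀IR²/[2(R²+z²)^(3/2)] on the axis, with z measured from that loop.
Loop 1 (z = 0.0128 m): B₁ = 2.39×10⁻⁴ T. Loop 2 (z = 0.0128 m): B₂ = 2.39×10⁻⁴ T.
The fields add: B = B₁ + B₂ = 4.78×10⁻⁴ T.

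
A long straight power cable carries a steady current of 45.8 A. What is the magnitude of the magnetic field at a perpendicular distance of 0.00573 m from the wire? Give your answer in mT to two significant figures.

For an infinitely long straight wire, B = μ₀I/(2πd).
B = (4π×10⁻⁷ × 45.8) / (2π × 0.00573) = 1.60×10⁻³ T.

B ≈ 1.6 mT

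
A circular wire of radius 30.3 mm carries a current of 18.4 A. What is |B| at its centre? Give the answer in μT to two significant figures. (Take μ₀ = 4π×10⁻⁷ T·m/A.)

B ≈ 380 μT

At the centre of a circular loop the Biot–Savart law gives B = μ₀I/(2R).
B = (4π×10⁻⁷ × 18.4) / (2 × 0.0303) = 3.82×10⁻⁴ T.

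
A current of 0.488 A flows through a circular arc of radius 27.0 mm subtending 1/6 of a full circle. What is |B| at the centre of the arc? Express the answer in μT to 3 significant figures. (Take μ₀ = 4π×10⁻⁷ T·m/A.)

The Biot–Savart field of a circular arc at its centre is B = μ₀Iφ/(4πR), with φ = 1.047 rad.
B = (4π×10⁻⁷ × 0.488 × 1.047) / (4π × 0.027) = 1.89×10⁻⁶ T.

B ≈ 1.89 μT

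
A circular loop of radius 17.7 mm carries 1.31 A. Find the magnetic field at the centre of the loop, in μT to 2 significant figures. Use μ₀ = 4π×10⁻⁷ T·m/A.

At the centre of a circular loop the Biot–Savart law gives B = μ₀I/(2R).
B = (4π×10⁻⁷ × 1.31) / (2 × 0.0177) = 4.65×10⁻⁵ T.

B ≈ 47 μT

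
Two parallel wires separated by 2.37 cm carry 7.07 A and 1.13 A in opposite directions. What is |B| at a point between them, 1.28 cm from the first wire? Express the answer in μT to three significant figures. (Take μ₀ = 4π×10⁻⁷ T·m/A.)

B ≈ 131 μT

Each long wire gives B = μ₀I/(2πd). Distances are d₁ = 0.0128 m and d₂ = 0.0109 m.
B₁ = 1.10×10⁻⁴ T, B₂ = 2.07×10⁻⁵ T.
Between antiparallel currents both contributions point the same way, so they add. B = B₁ + B₂ = 1.10×10⁻⁴ + 2.07×10⁻⁵ = 1.31×10⁻⁴ T.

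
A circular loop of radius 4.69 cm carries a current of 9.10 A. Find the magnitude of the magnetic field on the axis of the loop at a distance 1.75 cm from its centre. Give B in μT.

On the axis of a circular loop, B = μ₀IR² / [2(R²+z²)^(3/2)].
R² + z² = (0.0469)² + (0.0175)² = 0.002506 m², and (R²+z²)^(3/2) = 1.25×10⁻⁴ m³.
B = (4π×10⁻⁷ × 9.10 × 0.0022) / (2 × 1.25×10⁻⁴) = 1.00×10⁻⁴ T.

B ≈ 100 μT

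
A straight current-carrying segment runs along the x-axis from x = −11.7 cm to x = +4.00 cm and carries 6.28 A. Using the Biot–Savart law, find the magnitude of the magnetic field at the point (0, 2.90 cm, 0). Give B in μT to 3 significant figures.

For a finite straight segment, B = (μ₀I/4πd)(sinθ₁ + sinθ₂), where θ₁, θ₂ are the angles from the perpendicular to each end.
The perpendicular distance is d = 0.029 m; the end-offsets along the wire are a = 0.117 m and b = 0.04 m.
sinθ₁ = 0.117/√(0.117²+0.029²) = 0.9706; sinθ₂ = 0.04/√(0.04²+0.029²) = 0.8096.
B = (4π×10⁻⁷ × 6.28) / (4π × 0.029) × (0.9706 + 0.8096) = 3.86×10⁻⁵ T.

B ≈ 38.6 μT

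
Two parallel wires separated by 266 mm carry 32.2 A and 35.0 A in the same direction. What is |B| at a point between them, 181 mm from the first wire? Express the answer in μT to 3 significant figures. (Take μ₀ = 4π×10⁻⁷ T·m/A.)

Each long wire gives B = μ₀I/(2πd). Distances are d₁ = 0.181 m and d₂ = 0.085 m.
B₁ = 3.56×10⁻⁵ T, B₂ = 8.24×10⁻⁵ T.
Between parallel currents the two contributions point in opposite directions, so they subtract. B = |B₁ − B₂| = |3.56×10⁻⁵ − 8.24×10⁻⁵| = 4.68×10⁻⁵ T.

B ≈ 46.8 μT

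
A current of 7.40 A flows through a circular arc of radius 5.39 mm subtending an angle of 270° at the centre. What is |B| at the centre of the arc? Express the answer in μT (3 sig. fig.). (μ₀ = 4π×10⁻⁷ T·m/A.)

The Biot–Savart field of a circular arc at its centre is B = μ₀Iφ/(4πR), with φ = 4.712 rad.
B = (4π×10⁻⁷ × 7.40 × 4.712) / (4π × 0.00539) = 6.47×10⁻⁴ T.

B ≈ 647 μT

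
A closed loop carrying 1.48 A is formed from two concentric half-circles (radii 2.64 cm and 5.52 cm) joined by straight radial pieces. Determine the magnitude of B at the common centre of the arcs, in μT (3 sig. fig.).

The radial connectors point toward the centre, so dl × r̂ = 0 and they contribute nothing.
Each semicircle gives μ₀I/(4R): inner arc 1.76×10⁻⁵ T, outer arc 8.42×10⁻⁶ T.
The two arcs carry current in opposite angular senses, so their fields oppose: B = |1.76×10⁻⁵ − 8.42×10⁻⁶| = 9.19×10⁻⁶ T.

B ≈ 9.19 μT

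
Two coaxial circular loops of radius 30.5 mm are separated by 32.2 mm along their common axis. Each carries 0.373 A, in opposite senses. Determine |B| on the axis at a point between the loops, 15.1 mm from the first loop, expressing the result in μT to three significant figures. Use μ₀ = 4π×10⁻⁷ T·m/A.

B ≈ 0.431 μT

Each loop contributes B = μ₀IR²/[2(R²+z²)^(3/2)] on the axis, with z measured from that loop.
Loop 1 (z = 0.0151 m): B₁ = 5.53×10⁻⁶ T. Loop 2 (z = 0.0171 m): B₂ = 5.10×10⁻⁶ T.
The fields oppose: B = |B₁ − B₂| = 4.31×10⁻⁷ T.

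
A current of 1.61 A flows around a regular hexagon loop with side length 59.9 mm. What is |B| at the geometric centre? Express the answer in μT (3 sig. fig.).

Each side is a finite straight segment at perpendicular distance d = a/(2 tan(π/6)) = 0.05187 m from the centre, with end-angles ±π/6.
One side contributes B₁ = (μ₀I/4πd)·2 sin(π/6) = 3.10×10⁻⁶ T.
All 6 sides add in the same direction: B = 6 × 3.10×10⁻⁶ = 1.86×10⁻⁵ T.

B ≈ 18.6 μT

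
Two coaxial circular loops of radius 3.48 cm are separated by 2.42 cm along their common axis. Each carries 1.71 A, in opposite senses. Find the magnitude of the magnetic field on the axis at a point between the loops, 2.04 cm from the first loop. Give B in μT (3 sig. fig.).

Each loop contributes B = μ₀IR²/[2(R²+z²)^(3/2)] on the axis, with z measured from that loop.
Loop 1 (z = 0.0204 m): B₁ = 1.98×10⁻⁵ T. Loop 2 (z = 0.0038 m): B₂ = 3.03×10⁻⁵ T.
The fields oppose: B = |B₁ − B₂| = 1.05×10⁻⁵ T.

B ≈ 10.5 μT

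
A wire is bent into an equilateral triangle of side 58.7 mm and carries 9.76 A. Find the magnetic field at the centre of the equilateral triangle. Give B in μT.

B ≈ 299 μT

Each side is a finite straight segment at perpendicular distance d = a/(2 tan(π/3)) = 0.01695 m from the centre, with end-angles ±π/3.
One side contributes B₁ = (μ₀I/4πd)·2 sin(π/3) = 9.98×10⁻⁵ T.
All 3 sides add in the same direction: B = 3 × 9.98×10⁻⁵ = 2.99×10⁻⁴ T.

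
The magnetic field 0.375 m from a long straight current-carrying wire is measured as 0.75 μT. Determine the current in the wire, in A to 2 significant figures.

For a long straight wire B = μ₀I/(2πd), so I = 2πdB/μ₀.
I = 2π × 0.375 × 7.50×10⁻⁷ / (4π×10⁻⁷) = 1.41 A.

I ≈ 1.4 A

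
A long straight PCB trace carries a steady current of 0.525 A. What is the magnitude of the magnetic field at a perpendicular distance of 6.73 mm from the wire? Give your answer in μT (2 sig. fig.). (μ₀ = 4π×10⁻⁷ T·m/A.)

B ≈ 16 μT

For an infinitely long straight wire, B = μ₀I/(2πd).
B = (4π×10⁻⁷ × 0.525) / (2π × 0.00673) = 1.56×10⁻⁵ T.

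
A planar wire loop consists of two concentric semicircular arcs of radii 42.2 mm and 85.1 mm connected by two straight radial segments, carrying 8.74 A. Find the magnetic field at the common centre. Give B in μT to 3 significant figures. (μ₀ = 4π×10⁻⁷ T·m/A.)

B ≈ 32.8 μT

The radial connectors point toward the centre, so dl × r̂ = 0 and they contribute nothing.
Each semicircle gives μ₀I/(4R): inner arc 6.51×10⁻⁵ T, outer arc 3.23×10⁻⁵ T.
The two arcs carry current in opposite angular senses, so their fields oppose: B = |6.51×10⁻⁵ − 3.23×10⁻⁵| = 3.28×10⁻⁵ T.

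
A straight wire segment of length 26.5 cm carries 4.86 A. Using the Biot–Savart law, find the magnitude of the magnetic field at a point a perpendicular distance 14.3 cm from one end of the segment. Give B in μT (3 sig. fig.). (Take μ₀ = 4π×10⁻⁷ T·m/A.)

For a finite straight segment, B = (μ₀I/4πd)(sinθ₁ + sinθ₂), where θ₁, θ₂ are the angles from the perpendicular to each end.
The perpendicular foot is at one end, so the two end-offsets along the wire are 0 and L = 0.265 m.
sinθ₁ = 0/√(0²+0.143²) = 0.0000; sinθ₂ = 0.265/√(0.265²+0.143²) = 0.8800.
B = (4π×10⁻⁷ × 4.86) / (4π × 0.143) × (0.0000 + 0.8800) = 2.99×10⁻⁶ T.

B ≈ 2.99 μT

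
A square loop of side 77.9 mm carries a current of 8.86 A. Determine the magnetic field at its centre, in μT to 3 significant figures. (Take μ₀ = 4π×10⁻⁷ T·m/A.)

Each side is a finite straight segment at perpendicular distance d = a/(2 tan(π/4)) = 0.03895 m from the centre, with end-angles ±π/4.
One side contributes B₁ = (μ₀I/4πd)·2 sin(π/4) = 3.22×10⁻⁵ T.
All 4 sides add in the same direction: B = 4 × 3.22×10⁻⁵ = 1.29×10⁻⁴ T.

B ≈ 129 μT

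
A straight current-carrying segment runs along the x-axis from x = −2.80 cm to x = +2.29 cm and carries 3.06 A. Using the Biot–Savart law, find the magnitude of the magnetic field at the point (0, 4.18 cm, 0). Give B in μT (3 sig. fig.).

For a finite straight segment, B = (μ₀I/4πd)(sinθ₁ + sinθ₂), where θ₁, θ₂ are the angles from the perpendicular to each end.
The perpendicular distance is d = 0.0418 m; the end-offsets along the wire are a = 0.028 m and b = 0.0229 m.
sinθ₁ = 0.028/√(0.028²+0.0418²) = 0.5565; sinθ₂ = 0.0229/√(0.0229²+0.0418²) = 0.4805.
B = (4π×10⁻⁷ × 3.06) / (4π × 0.0418) × (0.5565 + 0.4805) = 7.59×10⁻⁶ T.

B ≈ 7.59 μT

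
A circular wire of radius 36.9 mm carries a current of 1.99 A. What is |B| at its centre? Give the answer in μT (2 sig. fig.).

At the centre of a circular loop the Biot–Savart law gives B = μ₀I/(2R).
B = (4π×10⁻⁷ × 1.99) / (2 × 0.0369) = 3.39×10⁻⁵ T.

B ≈ 34 μT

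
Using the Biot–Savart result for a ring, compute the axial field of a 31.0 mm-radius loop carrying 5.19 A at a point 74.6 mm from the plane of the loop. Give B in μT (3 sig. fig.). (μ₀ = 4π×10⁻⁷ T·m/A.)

B ≈ 5.94 μT

On the axis of a circular loop, B = μ₀IR² / [2(R²+z²)^(3/2)].
R² + z² = (0.031)² + (0.0746)² = 0.006526 m², and (R²+z²)^(3/2) = 5.27×10⁻⁴ m³.
B = (4π×10⁻⁷ × 5.19 × 0.000961) / (2 × 5.27×10⁻⁴) = 5.94×10⁻⁶ T.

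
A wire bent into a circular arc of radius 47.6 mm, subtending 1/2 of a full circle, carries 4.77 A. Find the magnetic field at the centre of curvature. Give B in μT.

The Biot–Savart field of a circular arc at its centre is B = μ₀Iφ/(4πR), with φ = 3.142 rad.
B = (4π×10⁻⁷ × 4.77 × 3.142) / (4π × 0.0476) = 3.15×10⁻⁵ T.

B ≈ 31.5 μT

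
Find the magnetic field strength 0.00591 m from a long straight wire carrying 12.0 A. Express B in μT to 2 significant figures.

B ≈ 410 μT

For an infinitely long straight wire, B = μ₀I/(2πd).
B = (4π×10⁻⁷ × 12.0) / (2π × 0.00591) = 4.06×10⁻⁴ T.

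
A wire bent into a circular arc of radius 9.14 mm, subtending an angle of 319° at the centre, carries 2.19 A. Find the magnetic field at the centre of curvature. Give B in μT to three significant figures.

B ≈ 133 μT

The Biot–Savart field of a circular arc at its centre is B = μ₀Iφ/(4πR), with φ = 5.568 rad.
B = (4π×10⁻⁷ × 2.19 × 5.568) / (4π × 0.00914) = 1.33×10⁻⁴ T.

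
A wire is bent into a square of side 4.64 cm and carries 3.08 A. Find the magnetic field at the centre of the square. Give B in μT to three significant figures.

Each side is a finite straight segment at perpendicular distance d = a/(2 tan(π/4)) = 0.0232 m from the centre, with end-angles ±π/4.
One side contributes B₁ = (μ₀I/4πd)·2 sin(π/4) = 1.88×10⁻⁵ T.
All 4 sides add in the same direction: B = 4 × 1.88×10⁻⁵ = 7.51×10⁻⁵ T.

B ≈ 75.1 μT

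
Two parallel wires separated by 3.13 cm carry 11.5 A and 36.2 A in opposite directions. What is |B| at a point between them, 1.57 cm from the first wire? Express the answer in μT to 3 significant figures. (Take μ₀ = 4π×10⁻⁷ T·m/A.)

Each long wire gives B = μ₀I/(2πd). Distances are d₁ = 0.0157 m and d₂ = 0.0156 m.
B₁ = 1.46×10⁻⁴ T, B₂ = 4.64×10⁻⁴ T.
Between antiparallel currents both contributions point the same way, so they add. B = B₁ + B₂ = 1.46×10⁻⁴ + 4.64×10⁻⁴ = 6.11×10⁻⁴ T.

B ≈ 611 μT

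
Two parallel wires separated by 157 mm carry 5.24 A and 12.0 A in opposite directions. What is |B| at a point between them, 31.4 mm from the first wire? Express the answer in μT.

Each long wire gives B = μ₀I/(2πd). Distances are d₁ = 0.0314 m and d₂ = 0.1256 m.
B₁ = 3.34×10⁻⁵ T, B₂ = 1.91×10⁻⁵ T.
Between antiparallel currents both contributions point the same way, so they add. B = B₁ + B₂ = 3.34×10⁻⁵ + 1.91×10⁻⁵ = 5.25×10⁻⁵ T.

B ≈ 52.5 μT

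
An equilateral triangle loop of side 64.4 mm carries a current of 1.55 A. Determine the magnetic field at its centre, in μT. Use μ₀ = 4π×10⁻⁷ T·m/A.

Each side is a finite straight segment at perpendicular distance d = a/(2 tan(π/3)) = 0.01859 m from the centre, with end-angles ±π/3.
One side contributes B₁ = (μ₀I/4πd)·2 sin(π/3) = 1.44×10⁻⁵ T.
All 3 sides add in the same direction: B = 3 × 1.44×10⁻⁵ = 4.33×10⁻⁵ T.

B ≈ 43.3 μT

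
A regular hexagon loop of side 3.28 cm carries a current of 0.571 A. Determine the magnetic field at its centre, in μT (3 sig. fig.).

Each side is a finite straight segment at perpendicular distance d = a/(2 tan(π/6)) = 0.02841 m from the centre, with end-angles ±π/6.
One side contributes B₁ = (μ₀I/4πd)·2 sin(π/6) = 2.01×10⁻⁶ T.
All 6 sides add in the same direction: B = 6 × 2.01×10⁻⁶ = 1.21×10⁻⁵ T.

B ≈ 12.1 μT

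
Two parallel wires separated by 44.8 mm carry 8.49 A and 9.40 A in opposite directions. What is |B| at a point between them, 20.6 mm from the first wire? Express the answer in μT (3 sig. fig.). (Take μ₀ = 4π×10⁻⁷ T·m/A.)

B ≈ 160 μT

Each long wire gives B = μ₀I/(2πd). Distances are d₁ = 0.0206 m and d₂ = 0.0242 m.
B₁ = 8.24×10⁻⁵ T, B₂ = 7.77×10⁻⁵ T.
Between antiparallel currents both contributions point the same way, so they add. B = B₁ + B₂ = 8.24×10⁻⁵ + 7.77×10⁻⁵ = 1.60×10⁻⁴ T.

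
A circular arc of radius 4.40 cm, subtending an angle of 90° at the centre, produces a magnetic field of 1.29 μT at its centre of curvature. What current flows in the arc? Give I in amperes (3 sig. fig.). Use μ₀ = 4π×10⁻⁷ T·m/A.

For a circular arc, B = μ₀Iφ/(4πR) with φ in radians; here φ = 1.571 rad.
So I = 4πRB/(μ₀φ) = 4π × 0.044 × 1.29×10⁻⁶ / (4π×10⁻⁷ × 1.571) = 0.361 A.

I ≈ 0.361 A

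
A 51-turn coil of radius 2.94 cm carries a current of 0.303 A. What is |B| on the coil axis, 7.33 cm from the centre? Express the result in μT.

B ≈ 17.0 μT

For an N-turn flat coil, B = Nμ₀IR²/[2(R²+z²)^(3/2)] with R = 0.0294 m, z = 0.0733 m.
B = 51 × 3.34×10⁻⁷ T = 1.70×10⁻⁵ T.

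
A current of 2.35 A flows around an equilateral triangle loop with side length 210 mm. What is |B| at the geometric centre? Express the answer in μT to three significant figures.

B ≈ 20.1 μT

Each side is a finite straight segment at perpendicular distance d = a/(2 tan(π/3)) = 0.06062 m from the centre, with end-angles ±π/3.
One side contributes B₁ = (μ₀I/4πd)·2 sin(π/3) = 6.71×10⁻⁶ T.
All 3 sides add in the same direction: B = 3 × 6.71×10⁻⁶ = 2.01×10⁻⁵ T.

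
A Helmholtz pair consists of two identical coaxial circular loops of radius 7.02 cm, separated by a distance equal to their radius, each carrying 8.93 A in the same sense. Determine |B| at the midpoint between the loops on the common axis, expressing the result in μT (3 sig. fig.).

B ≈ 114 μT

Each loop contributes B = μ₀IR²/[2(R²+z²)^(3/2)] on the axis, with z measured from that loop.
Loop 1 (z = 0.0351 m): B₁ = 5.72×10⁻⁵ T. Loop 2 (z = 0.0351 m): B₂ = 5.72×10⁻⁵ T.
The fields add: B = B₁ + B₂ = 1.14×10⁻⁴ T.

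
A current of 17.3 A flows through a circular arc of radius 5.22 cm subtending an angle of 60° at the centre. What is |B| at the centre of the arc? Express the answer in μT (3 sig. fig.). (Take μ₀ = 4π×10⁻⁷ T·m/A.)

The Biot–Savart field of a circular arc at its centre is B = μ₀Iφ/(4πR), with φ = 1.047 rad.
B = (4π×10⁻⁷ × 17.3 × 1.047) / (4π × 0.0522) = 3.47×10⁻⁵ T.

B ≈ 34.7 μT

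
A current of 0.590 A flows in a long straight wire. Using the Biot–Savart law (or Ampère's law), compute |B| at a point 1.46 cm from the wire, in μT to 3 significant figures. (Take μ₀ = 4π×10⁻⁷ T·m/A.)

For an infinitely long straight wire, B = μ₀I/(2πd).
B = (4π×10⁻⁷ × 0.590) / (2π × 0.0146) = 8.08×10⁻⁶ T.

B ≈ 8.08 μT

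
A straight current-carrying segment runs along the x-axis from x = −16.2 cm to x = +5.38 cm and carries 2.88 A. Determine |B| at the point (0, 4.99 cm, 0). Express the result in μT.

B ≈ 9.75 μT

For a finite straight segment, B = (μ₀I/4πd)(sinθ₁ + sinθ₂), where θ₁, θ₂ are the angles from the perpendicular to each end.
The perpendicular distance is d = 0.0499 m; the end-offsets along the wire are a = 0.162 m and b = 0.0538 m.
sinθ₁ = 0.162/√(0.162²+0.0499²) = 0.9557; sinθ₂ = 0.0538/√(0.0538²+0.0499²) = 0.7332.
B = (4π×10⁻⁷ × 2.88) / (4π × 0.0499) × (0.9557 + 0.7332) = 9.75×10⁻⁶ T.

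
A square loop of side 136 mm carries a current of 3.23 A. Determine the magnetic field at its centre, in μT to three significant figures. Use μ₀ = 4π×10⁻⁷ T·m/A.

Each side is a finite straight segment at perpendicular distance d = a/(2 tan(π/4)) = 0.068 m from the centre, with end-angles ±π/4.
One side contributes B₁ = (μ₀I/4πd)·2 sin(π/4) = 6.72×10⁻⁶ T.
All 4 sides add in the same direction: B = 4 × 6.72×10⁻⁶ = 2.69×10⁻⁵ T.

B ≈ 26.9 μT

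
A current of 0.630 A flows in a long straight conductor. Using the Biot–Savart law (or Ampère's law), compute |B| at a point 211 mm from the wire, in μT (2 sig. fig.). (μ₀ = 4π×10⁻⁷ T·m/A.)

B ≈ 0.60 μT

For an infinitely long straight wire, B = μ₀I/(2πd).
B = (4π×10⁻⁷ × 0.630) / (2π × 0.211) = 5.97×10⁻⁷ T.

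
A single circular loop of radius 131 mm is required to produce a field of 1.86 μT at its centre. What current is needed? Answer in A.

At the centre of a circular loop B = μ₀I/(2R), so I = 2RB/μ₀.
With R = 0.131 m, I = 2 × 0.131 × 1.86×10⁻⁶ / (4π×10⁻⁷) = 0.388 A.

I ≈ 0.388 A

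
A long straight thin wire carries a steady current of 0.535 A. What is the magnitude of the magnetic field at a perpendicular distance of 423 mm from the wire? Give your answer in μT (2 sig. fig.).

For an infinitely long straight wire, B = μ₀I/(2πd).
B = (4π×10⁻⁷ × 0.535) / (2π × 0.423) = 2.53×10⁻⁷ T.

B ≈ 0.25 μT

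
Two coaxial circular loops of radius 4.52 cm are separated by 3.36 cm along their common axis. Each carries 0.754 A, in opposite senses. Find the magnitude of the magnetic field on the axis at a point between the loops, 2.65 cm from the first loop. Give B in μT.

Each loop contributes B = μ₀IR²/[2(R²+z²)^(3/2)] on the axis, with z measured from that loop.
Loop 1 (z = 0.0265 m): B₁ = 6.73×10⁻⁶ T. Loop 2 (z = 0.0071 m): B₂ = 1.01×10⁻⁵ T.
The fields oppose: B = |B₁ − B₂| = 3.38×10⁻⁶ T.

B ≈ 3.38 μT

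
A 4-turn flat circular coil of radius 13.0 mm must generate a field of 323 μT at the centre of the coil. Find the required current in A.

I ≈ 1.67 A

For an N-turn coil, B = Nμ₀I/(2R) with R = 0.013 m, so I = 2RB/(Nμ₀) = 2 × 0.013 × 3.23×10⁻⁴ / (4 × 4π×10⁻⁷) = 1.67 A.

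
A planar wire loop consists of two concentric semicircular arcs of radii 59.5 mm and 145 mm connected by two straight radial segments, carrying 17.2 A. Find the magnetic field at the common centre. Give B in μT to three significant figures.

The radial connectors point toward the centre, so dl × r̂ = 0 and they contribute nothing.
Each semicircle gives μ₀I/(4R): inner arc 9.08×10⁻⁵ T, outer arc 3.73×10⁻⁵ T.
The two arcs carry current in opposite angular senses, so their fields oppose: B = |9.08×10⁻⁵ − 3.73×10⁻⁵| = 5.35×10⁻⁵ T.

B ≈ 53.5 μT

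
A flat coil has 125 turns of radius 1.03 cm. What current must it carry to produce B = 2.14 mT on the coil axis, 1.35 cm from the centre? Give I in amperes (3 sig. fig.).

For an N-turn coil, B = Nμ₀IR²/[2(R²+z²)^(3/2)] with R = 0.0103 m, z = 0.0135 m, so I = 2B(R²+z²)^(3/2)/(Nμ₀R²) = 2 × 2.14×10⁻³ × 4.90×10⁻⁶ / (125 × 4π×10⁻⁷ × 0.0001061) = 1.26 A.

I ≈ 1.26 A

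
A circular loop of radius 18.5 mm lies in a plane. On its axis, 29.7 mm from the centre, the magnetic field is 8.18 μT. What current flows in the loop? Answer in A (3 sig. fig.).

On the axis of a loop, B = μ₀IR²/[2(R²+z²)^(3/2)], so I = 2B(R²+z²)^(3/2)/(μ₀R²).
R² + z² = 0.0003422 + 0.0008821 = 0.001224 m²; raised to 3/2 gives 4.28×10⁻⁵ m³.
I = 2 × 8.18×10⁻⁶ × 4.28×10⁻⁵ / (1.26×10⁻⁶ × 0.0003422) = 1.63 A.

I ≈ 1.63 A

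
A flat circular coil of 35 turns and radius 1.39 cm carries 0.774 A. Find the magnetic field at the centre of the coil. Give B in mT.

For an N-turn flat coil, B = Nμ₀I/(2R) with R = 0.0139 m.
B = 35 × 3.50×10⁻⁵ T = 1.22×10⁻³ T.

B ≈ 1.22 mT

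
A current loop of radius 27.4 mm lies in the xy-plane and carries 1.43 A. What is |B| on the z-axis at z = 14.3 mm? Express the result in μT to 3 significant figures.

B ≈ 22.8 μT

On the axis of a circular loop, B = μ₀IR² / [2(R²+z²)^(3/2)].
R² + z² = (0.0274)² + (0.0143)² = 0.0009553 m², and (R²+z²)^(3/2) = 2.95×10⁻⁵ m³.
B = (4π×10⁻⁷ × 1.43 × 0.0007508) / (2 × 2.95×10⁻⁵) = 2.28×10⁻⁵ T.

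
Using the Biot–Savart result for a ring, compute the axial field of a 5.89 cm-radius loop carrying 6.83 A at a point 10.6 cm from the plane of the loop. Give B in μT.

B ≈ 8.35 μT

On the axis of a circular loop, B = μ₀IR² / [2(R²+z²)^(3/2)].
R² + z² = (0.0589)² + (0.106)² = 0.01471 m², and (R²+z²)^(3/2) = 1.78×10⁻³ m³.
B = (4π×10⁻⁷ × 6.83 × 0.003469) / (2 × 1.78×10⁻³) = 8.35×10⁻⁶ T.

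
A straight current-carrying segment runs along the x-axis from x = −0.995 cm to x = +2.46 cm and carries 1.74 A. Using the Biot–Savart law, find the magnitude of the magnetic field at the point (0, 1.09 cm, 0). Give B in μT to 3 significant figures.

For a finite straight segment, B = (μ₀I/4πd)(sinθ₁ + sinθ₂), where θ₁, θ₂ are the angles from the perpendicular to each end.
The perpendicular distance is d = 0.0109 m; the end-offsets along the wire are a = 0.00995 m and b = 0.0246 m.
sinθ₁ = 0.00995/√(0.00995²+0.0109²) = 0.6742; sinθ₂ = 0.0246/√(0.0246²+0.0109²) = 0.9143.
B = (4π×10⁻⁷ × 1.74) / (4π × 0.0109) × (0.6742 + 0.9143) = 2.54×10⁻⁵ T.

B ≈ 25.4 μT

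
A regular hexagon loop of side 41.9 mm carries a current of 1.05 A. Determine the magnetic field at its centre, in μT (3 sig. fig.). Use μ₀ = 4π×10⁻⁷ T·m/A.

Each side is a finite straight segment at perpendicular distance d = a/(2 tan(π/6)) = 0.03629 m from the centre, with end-angles ±π/6.
One side contributes B₁ = (μ₀I/4πd)·2 sin(π/6) = 2.89×10⁻⁶ T.
All 6 sides add in the same direction: B = 6 × 2.89×10⁻⁶ = 1.74×10⁻⁵ T.

B ≈ 17.4 μT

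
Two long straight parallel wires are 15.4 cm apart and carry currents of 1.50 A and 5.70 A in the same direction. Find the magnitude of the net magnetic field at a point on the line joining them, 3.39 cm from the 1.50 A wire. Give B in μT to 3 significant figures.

Each long wire gives B = μ₀I/(2πd). Distances are d₁ = 0.0339 m and d₂ = 0.1201 m.
B₁ = 8.85×10⁻⁶ T, B₂ = 9.49×10⁻⁶ T.
Between parallel currents the two contributions point in opposite directions, so they subtract. B = |B₁ − B₂| = |8.85×10⁻⁶ − 9.49×10⁻⁶| = 6.43×10⁻⁷ T.

B ≈ 0.643 μT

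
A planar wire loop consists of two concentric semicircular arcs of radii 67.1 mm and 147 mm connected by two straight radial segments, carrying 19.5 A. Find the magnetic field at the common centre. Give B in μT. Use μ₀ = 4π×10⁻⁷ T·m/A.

B ≈ 49.6 μT

The radial connectors point toward the centre, so dl × r̂ = 0 and they contribute nothing.
Each semicircle gives μ₀I/(4R): inner arc 9.13×10⁻⁵ T, outer arc 4.17×10⁻⁵ T.
The two arcs carry current in opposite angular senses, so their fields oppose: B = |9.13×10⁻⁵ − 4.17×10⁻⁵| = 4.96×10⁻⁵ T.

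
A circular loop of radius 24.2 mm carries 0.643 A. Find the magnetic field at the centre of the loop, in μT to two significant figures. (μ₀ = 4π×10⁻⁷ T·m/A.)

At the centre of a circular loop the Biot–Savart law gives B = μ₀I/(2R).
B = (4π×10⁻⁷ × 0.643) / (2 × 0.0242) = 1.67×10⁻⁵ T.

B ≈ 17 μT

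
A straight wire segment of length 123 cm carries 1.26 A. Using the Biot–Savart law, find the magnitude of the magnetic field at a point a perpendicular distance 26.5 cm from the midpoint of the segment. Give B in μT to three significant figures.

B ≈ 0.873 μT

For a finite straight segment, B = (μ₀I/4πd)(sinθ₁ + sinθ₂), where θ₁, θ₂ are the angles from the perpendicular to each end.
The perpendicular from the point meets the wire at its midpoint, so each end is L/2 = 0.615 m away along the wire.
sinθ₁ = 0.615/√(0.615²+0.265²) = 0.9184; sinθ₂ = 0.615/√(0.615²+0.265²) = 0.9184.
B = (4π×10⁻⁷ × 1.26) / (4π × 0.265) × (0.9184 + 0.9184) = 8.73×10⁻⁷ T.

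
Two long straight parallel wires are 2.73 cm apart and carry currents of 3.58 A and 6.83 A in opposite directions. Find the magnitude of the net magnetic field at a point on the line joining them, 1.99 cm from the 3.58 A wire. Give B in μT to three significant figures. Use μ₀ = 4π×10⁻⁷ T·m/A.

Each long wire gives B = μ₀I/(2πd). Distances are d₁ = 0.0199 m and d₂ = 0.0074 m.
B₁ = 3.60×10⁻⁵ T, B₂ = 1.85×10⁻⁴ T.
Between antiparallel currents both contributions point the same way, so they add. B = B₁ + B₂ = 3.60×10⁻⁵ + 1.85×10⁻⁴ = 2.21×10⁻⁴ T.

B ≈ 221 μT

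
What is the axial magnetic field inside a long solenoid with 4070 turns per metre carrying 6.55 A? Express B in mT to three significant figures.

Inside a long solenoid, B = μ₀nI with n = 4070 turns/m.
B = 4π×10⁻⁷ × 4070 × 6.55 = 3.35×10⁻² T.

B ≈ 33.5 mT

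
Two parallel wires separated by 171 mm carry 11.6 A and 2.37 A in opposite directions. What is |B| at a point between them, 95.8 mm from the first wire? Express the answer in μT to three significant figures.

Each long wire gives B = μ₀I/(2πd). Distances are d₁ = 0.0958 m and d₂ = 0.0752 m.
B₁ = 2.42×10⁻⁵ T, B₂ = 6.30×10⁻⁶ T.
Between antiparallel currents both contributions point the same way, so they add. B = B₁ + B₂ = 2.42×10⁻⁵ + 6.30×10⁻⁶ = 3.05×10⁻⁵ T.

B ≈ 30.5 μT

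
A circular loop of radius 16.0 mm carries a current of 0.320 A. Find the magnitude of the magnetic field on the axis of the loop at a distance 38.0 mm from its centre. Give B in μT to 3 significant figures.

On the axis of a circular loop, B = μ₀IR² / [2(R²+z²)^(3/2)].
R² + z² = (0.016)² + (0.038)² = 0.0017 m², and (R²+z²)^(3/2) = 7.01×10⁻⁵ m³.
B = (4π×10⁻⁷ × 0.320 × 0.000256) / (2 × 7.01×10⁻⁵) = 7.34×10⁻⁷ T.

B ≈ 0.734 μT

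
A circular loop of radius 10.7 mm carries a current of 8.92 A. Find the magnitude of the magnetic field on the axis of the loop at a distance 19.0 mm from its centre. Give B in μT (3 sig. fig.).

B ≈ 61.9 μT

On the axis of a circular loop, B = μ₀IR² / [2(R²+z²)^(3/2)].
R² + z² = (0.0107)² + (0.019)² = 0.0004755 m², and (R²+z²)^(3/2) = 1.04×10⁻⁵ m³.
B = (4π×10⁻⁷ × 8.92 × 0.0001145) / (2 × 1.04×10⁻⁵) = 6.19×10⁻⁵ T.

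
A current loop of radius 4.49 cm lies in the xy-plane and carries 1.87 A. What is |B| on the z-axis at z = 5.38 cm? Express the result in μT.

B ≈ 6.88 μT

On the axis of a circular loop, B = μ₀IR² / [2(R²+z²)^(3/2)].
R² + z² = (0.0449)² + (0.0538)² = 0.00491 m², and (R²+z²)^(3/2) = 3.44×10⁻⁴ m³.
B = (4π×10⁻⁷ × 1.87 × 0.002016) / (2 × 3.44×10⁻⁴) = 6.88×10⁻⁶ T.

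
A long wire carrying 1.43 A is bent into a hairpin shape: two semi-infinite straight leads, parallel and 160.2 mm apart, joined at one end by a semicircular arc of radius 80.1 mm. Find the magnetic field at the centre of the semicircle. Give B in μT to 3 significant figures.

B ≈ 9.18 μT

The semicircular arc contributes B_arc = μ₀I·π/(4πR) = μ₀I/(4R) = 5.61×10⁻⁶ T.
Each semi-infinite lead is at perpendicular distance R = 0.0801 m from the centre, with the perpendicular foot at its near end, so it contributes μ₀I/(4πR); both point the same way, together 3.57×10⁻⁶ T.
Arc and leads all point the same direction: B = 5.61×10⁻⁶ + 3.57×10⁻⁶ = 9.18×10⁻⁶ T.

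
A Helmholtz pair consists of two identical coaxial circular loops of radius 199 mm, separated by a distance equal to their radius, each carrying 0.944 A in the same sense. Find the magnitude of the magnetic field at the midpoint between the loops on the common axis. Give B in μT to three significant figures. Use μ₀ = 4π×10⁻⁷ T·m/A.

B ≈ 4.27 μT

Each loop contributes B = μ₀IR²/[2(R²+z²)^(3/2)] on the axis, with z measured from that loop.
Loop 1 (z = 0.0995 m): B₁ = 2.13×10⁻⁶ T. Loop 2 (z = 0.0995 m): B₂ = 2.13×10⁻⁶ T.
The fields add: B = B₁ + B₂ = 4.27×10⁻⁶ T.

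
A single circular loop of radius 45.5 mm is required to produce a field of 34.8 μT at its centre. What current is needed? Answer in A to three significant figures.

At the centre of a circular loop B = μ₀I/(2R), so I = 2RB/μ₀.
With R = 0.0455 m, I = 2 × 0.0455 × 3.48×10⁻⁵ / (4π×10⁻⁷) = 2.52 A.

I ≈ 2.52 A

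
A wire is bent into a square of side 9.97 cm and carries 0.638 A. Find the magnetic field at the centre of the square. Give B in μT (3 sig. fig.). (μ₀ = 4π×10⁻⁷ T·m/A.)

Each side is a finite straight segment at perpendicular distance d = a/(2 tan(π/4)) = 0.04985 m from the centre, with end-angles ±π/4.
One side contributes B₁ = (μ₀I/4πd)·2 sin(π/4) = 1.81×10⁻⁶ T.
All 4 sides add in the same direction: B = 4 × 1.81×10⁻⁶ = 7.24×10⁻⁶ T.

B ≈ 7.24 μT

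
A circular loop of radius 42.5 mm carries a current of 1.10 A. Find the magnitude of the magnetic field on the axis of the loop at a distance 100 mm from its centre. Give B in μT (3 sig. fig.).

B ≈ 0.973 μT

On the axis of a circular loop, B = μ₀IR² / [2(R²+z²)^(3/2)].
R² + z² = (0.0425)² + (0.1)² = 0.01181 m², and (R²+z²)^(3/2) = 1.28×10⁻³ m³.
B = (4π×10⁻⁷ × 1.10 × 0.001806) / (2 × 1.28×10⁻³) = 9.73×10⁻⁷ T.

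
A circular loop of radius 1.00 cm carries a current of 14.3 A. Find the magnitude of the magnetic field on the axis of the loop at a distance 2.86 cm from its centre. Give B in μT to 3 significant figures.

On the axis of a circular loop, B = μ₀IR² / [2(R²+z²)^(3/2)].
R² + z² = (0.01)² + (0.0286)² = 0.000918 m², and (R²+z²)^(3/2) = 2.78×10⁻⁵ m³.
B = (4π×10⁻⁷ × 14.3 × 0.0001) / (2 × 2.78×10⁻⁵) = 3.23×10⁻⁵ T.

B ≈ 32.3 μT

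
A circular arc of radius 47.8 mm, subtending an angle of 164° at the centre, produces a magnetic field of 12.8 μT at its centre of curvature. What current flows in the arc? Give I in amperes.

I ≈ 2.14 A

For a circular arc, B = μ₀Iφ/(4πR) with φ in radians; here φ = 2.862 rad.
So I = 4πRB/(μ₀φ) = 4π × 0.0478 × 1.28×10⁻⁵ / (4π×10⁻⁷ × 2.862) = 2.14 A.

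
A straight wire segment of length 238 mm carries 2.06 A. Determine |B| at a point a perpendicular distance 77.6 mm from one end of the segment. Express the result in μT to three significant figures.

For a finite straight segment, B = (μ₀I/4πd)(sinθ₁ + sinθ₂), where θ₁, θ₂ are the angles from the perpendicular to each end.
The perpendicular foot is at one end, so the two end-offsets along the wire are 0 and L = 0.238 m.
sinθ₁ = 0/√(0²+0.0776²) = 0.0000; sinθ₂ = 0.238/√(0.238²+0.0776²) = 0.9507.
B = (4π×10⁻⁷ × 2.06) / (4π × 0.0776) × (0.0000 + 0.9507) = 2.52×10⁻⁶ T.

B ≈ 2.52 μT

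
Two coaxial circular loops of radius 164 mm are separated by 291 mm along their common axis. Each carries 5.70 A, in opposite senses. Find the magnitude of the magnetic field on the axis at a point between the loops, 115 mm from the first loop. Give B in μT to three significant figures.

B ≈ 5.07 μT

Each loop contributes B = μ₀IR²/[2(R²+z²)^(3/2)] on the axis, with z measured from that loop.
Loop 1 (z = 0.115 m): B₁ = 1.20×10⁻⁵ T. Loop 2 (z = 0.176 m): B₂ = 6.92×10⁻⁶ T.
The fields oppose: B = |B₁ − B₂| = 5.07×10⁻⁶ T.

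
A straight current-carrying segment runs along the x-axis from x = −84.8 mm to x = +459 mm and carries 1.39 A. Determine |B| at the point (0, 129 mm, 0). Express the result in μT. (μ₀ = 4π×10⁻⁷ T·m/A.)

For a finite straight segment, B = (μ₀I/4πd)(sinθ₁ + sinθ₂), where θ₁, θ₂ are the angles from the perpendicular to each end.
The perpendicular distance is d = 0.129 m; the end-offsets along the wire are a = 0.0848 m and b = 0.459 m.
sinθ₁ = 0.0848/√(0.0848²+0.129²) = 0.5493; sinθ₂ = 0.459/√(0.459²+0.129²) = 0.9627.
B = (4π×10⁻⁷ × 1.39) / (4π × 0.129) × (0.5493 + 0.9627) = 1.63×10⁻⁶ T.

B ≈ 1.63 μT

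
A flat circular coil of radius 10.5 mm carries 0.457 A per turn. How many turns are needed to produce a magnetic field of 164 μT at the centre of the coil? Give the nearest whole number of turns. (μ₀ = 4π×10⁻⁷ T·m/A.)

For an N-turn coil, B = Nμ₀I/(2R). A single turn gives B₁ = 2.73×10⁻⁵ T with R = 0.0105 m.
N = B/B₁ = 1.64×10⁻⁴ / 2.73×10⁻⁵ = 6.00.

N = 6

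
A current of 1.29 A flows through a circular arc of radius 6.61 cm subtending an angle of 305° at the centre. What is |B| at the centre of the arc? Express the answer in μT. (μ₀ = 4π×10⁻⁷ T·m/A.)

B ≈ 10.4 μT

The Biot–Savart field of a circular arc at its centre is B = μ₀Iφ/(4πR), with φ = 5.323 rad.
B = (4π×10⁻⁷ × 1.29 × 5.323) / (4π × 0.0661) = 1.04×10⁻⁵ T.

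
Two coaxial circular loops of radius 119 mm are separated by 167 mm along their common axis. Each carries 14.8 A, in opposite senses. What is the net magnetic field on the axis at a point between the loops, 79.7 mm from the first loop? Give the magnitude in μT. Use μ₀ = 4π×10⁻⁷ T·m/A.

B ≈ 3.86 μT

Each loop contributes B = μ₀IR²/[2(R²+z²)^(3/2)] on the axis, with z measured from that loop.
Loop 1 (z = 0.0797 m): B₁ = 4.48×10⁻⁵ T. Loop 2 (z = 0.0873 m): B₂ = 4.10×10⁻⁵ T.
The fields oppose: B = |B₁ − B₂| = 3.86×10⁻⁶ T.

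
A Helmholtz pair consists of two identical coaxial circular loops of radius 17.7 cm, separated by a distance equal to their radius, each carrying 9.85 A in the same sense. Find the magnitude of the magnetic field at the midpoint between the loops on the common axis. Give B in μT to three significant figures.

Each loop contributes B = μ₀IR²/[2(R²+z²)^(3/2)] on the axis, with z measured from that loop.
Loop 1 (z = 0.0885 m): B₁ = 2.50×10⁻⁵ T. Loop 2 (z = 0.0885 m): B₂ = 2.50×10⁻⁵ T.
The fields add: B = B₁ + B₂ = 5.00×10⁻⁵ T.

B ≈ 50.0 μT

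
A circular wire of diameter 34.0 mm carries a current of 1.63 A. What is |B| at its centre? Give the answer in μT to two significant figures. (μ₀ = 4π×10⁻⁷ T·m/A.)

B ≈ 60 μT

At the centre of a circular loop the Biot–Savart law gives B = μ₀I/(2R) (so R = 0.017 m).
B = (4π×10⁻⁷ × 1.63) / (2 × 0.017) = 6.02×10⁻⁵ T.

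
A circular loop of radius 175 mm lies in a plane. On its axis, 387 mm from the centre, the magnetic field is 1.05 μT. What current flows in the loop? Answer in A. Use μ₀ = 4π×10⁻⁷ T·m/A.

I ≈ 4.18 A

On the axis of a loop, B = μ₀IR²/[2(R²+z²)^(3/2)], so I = 2B(R²+z²)^(3/2)/(μ₀R²).
R² + z² = 0.03063 + 0.1498 = 0.1804 m²; raised to 3/2 gives 7.66×10⁻² m³.
I = 2 × 1.05×10⁻⁶ × 7.66×10⁻² / (1.26×10⁻⁶ × 0.03063) = 4.18 A.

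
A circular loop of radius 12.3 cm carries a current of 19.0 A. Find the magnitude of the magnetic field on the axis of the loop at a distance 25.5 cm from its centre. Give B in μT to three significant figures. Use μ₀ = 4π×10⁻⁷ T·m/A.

On the axis of a circular loop, B = μ₀IR² / [2(R²+z²)^(3/2)].
R² + z² = (0.123)² + (0.255)² = 0.08015 m², and (R²+z²)^(3/2) = 2.27×10⁻² m³.
B = (4π×10⁻⁷ × 19.0 × 0.01513) / (2 × 2.27×10⁻²) = 7.96×10⁻⁶ T.

B ≈ 7.96 μT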